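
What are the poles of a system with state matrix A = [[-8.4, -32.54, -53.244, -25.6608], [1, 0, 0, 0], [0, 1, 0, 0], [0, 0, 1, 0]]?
Eigenvalues solve det(λI - A) = 0.
Characteristic polynomial: λ^4 + 8.4*λ^3 + 32.54*λ^2 + 53.244*λ + 25.6608 = 0.
Factor: (λ + 2.2)(λ + 0.8)(λ^2 + 5.4*λ + 14.58) = 0.
Roots: -0.8, -2.2, -2.7 + 2.7j, -2.7 - 2.7j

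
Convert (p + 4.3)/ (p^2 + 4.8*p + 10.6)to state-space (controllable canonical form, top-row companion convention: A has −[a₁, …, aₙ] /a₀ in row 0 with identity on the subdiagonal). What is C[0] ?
Reachable canonical form: C = numerator coefficients (right-aligned, zero-padded to length n).
num = p + 4.3, C = [[1, 4.3]].
C[0] = 1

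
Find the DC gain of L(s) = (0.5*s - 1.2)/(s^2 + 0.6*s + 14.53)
DC gain = L(0) = num(0)/den(0) = -1.2/14.53 = -0.08259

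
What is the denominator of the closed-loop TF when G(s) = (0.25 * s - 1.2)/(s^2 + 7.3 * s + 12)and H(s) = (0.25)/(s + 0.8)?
Characteristic poly = G_den * H_den + G_num * H_num = (s^3 + 8.1*s^2 + 17.84*s + 9.6) + (0.0625*s - 0.3) = s^3 + 8.1*s^2 + 17.9025*s + 9.3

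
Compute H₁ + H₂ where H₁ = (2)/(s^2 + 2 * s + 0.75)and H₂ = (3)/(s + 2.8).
Parallel: H = H₁ + H₂ = (n₁·d₂ + n₂·d₁)/(d₁·d₂).
n₁·d₂ = 2*s + 5.6. n₂·d₁ = 3*s^2 + 6*s + 2.25. Sum = 3*s^2 + 8*s + 7.85. d₁·d₂ = s^3 + 4.8*s^2 + 6.35*s + 2.1.
H(s) = (3*s^2 + 8*s + 7.85)/(s^3 + 4.8*s^2 + 6.35*s + 2.1)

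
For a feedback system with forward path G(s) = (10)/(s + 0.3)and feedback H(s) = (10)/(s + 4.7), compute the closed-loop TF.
Closed-loop T = G/(1+GH).
Numerator: G_num * H_den = 10*s + 47.
Denominator: G_den * H_den + G_num * H_num = (s^2 + 5*s + 1.41) + (100) = s^2 + 5*s + 101.41.
T(s) = (10*s + 47)/(s^2 + 5*s + 101.41)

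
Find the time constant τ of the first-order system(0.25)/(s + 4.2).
First-order system: τ = -1/pole. Pole = -4.2. τ = -1/(-4.2) = 0.2381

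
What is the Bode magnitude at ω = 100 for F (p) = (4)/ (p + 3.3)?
Substitute p = j*100: F(j100) = 0.00131856 - 0.0399565j.
|F(j100)| = sqrt(Re² + Im²) = 0.03998.
20*log₁₀(0.03998) = -27.96 dB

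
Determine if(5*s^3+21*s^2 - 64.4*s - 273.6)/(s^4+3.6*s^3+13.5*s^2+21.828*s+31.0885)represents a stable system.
Denominator: s^4 + 3.6*s^3 + 13.5*s^2 + 21.828*s + 31.0885 = (s^2 + 2.8*s + 4.85)(s^2 + 0.8*s + 6.41). Poles: -0.4 + 2.5j, -0.4 - 2.5j, -1.4 + 1.7j, -1.4 - 1.7j. All Re(p)<0: Yes (stable)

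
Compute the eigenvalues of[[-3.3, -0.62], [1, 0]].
Eigenvalues solve det(λI - A) = 0.
Characteristic polynomial: λ^2 + 3.3*λ + 0.62 = 0.
Factor: (λ + 0.2)(λ + 3.1) = 0.
Roots: -0.2, -3.1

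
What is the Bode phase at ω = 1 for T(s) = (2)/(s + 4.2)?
Substitute s = j*1: T(j1) = 0.450644 - 0.107296j.
∠T(j1) = atan2(Im, Re) = atan2(-0.107296, 0.450644) = -13.39°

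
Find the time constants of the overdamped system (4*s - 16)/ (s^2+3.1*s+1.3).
Overdamped: real poles at -0.5, -2.6. τ = -1/pole → τ₁ = 2, τ₂ = 0.3846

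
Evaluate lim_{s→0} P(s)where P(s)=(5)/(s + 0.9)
DC gain = P(0) = num(0)/den(0) = 5/0.9 = 5.556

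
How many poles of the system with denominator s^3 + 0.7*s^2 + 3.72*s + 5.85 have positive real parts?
s^3 + 0.7*s^2 + 3.72*s + 5.85 = (s + 1.3)(s^2 - 0.6*s + 4.5). Poles: -1.3, 0.3 + 2.1j, 0.3 - 2.1j. RHP poles (Re>0): 2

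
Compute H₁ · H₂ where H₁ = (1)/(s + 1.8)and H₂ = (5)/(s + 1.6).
Series: H = H₁ · H₂ = (n₁·n₂)/(d₁·d₂).
Num: n₁·n₂ = 5. Den: d₁·d₂ = s^2 + 3.4*s + 2.88.
H(s) = (5)/(s^2 + 3.4*s + 2.88)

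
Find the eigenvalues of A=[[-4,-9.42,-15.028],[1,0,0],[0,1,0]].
Eigenvalues solve det(λI - A) = 0.
Characteristic polynomial: λ^3 + 4*λ^2 + 9.42*λ + 15.028 = 0.
Factor: (λ + 2.6)(λ^2 + 1.4*λ + 5.78) = 0.
Roots: -0.7 + 2.3j, -0.7 - 2.3j, -2.6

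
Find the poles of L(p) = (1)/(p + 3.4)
Set denominator = 0: p + 3.4 = 0 → Poles: -3.4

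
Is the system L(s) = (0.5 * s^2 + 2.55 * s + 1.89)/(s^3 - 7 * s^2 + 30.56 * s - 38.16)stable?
Denominator: s^3 - 7*s^2 + 30.56*s - 38.16 = (s - 1.8)(s^2 - 5.2*s + 21.2). Poles: 1.8, 2.6 + 3.8j, 2.6 - 3.8j. All Re(p)<0: No (unstable)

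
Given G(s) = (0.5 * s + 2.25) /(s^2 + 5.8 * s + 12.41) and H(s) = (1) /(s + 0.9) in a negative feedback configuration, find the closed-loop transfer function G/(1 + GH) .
Closed-loop T = G/(1+GH).
Numerator: G_num * H_den = 0.5*s^2 + 2.7*s + 2.025.
Denominator: G_den * H_den + G_num * H_num = (s^3 + 6.7*s^2 + 17.63*s + 11.169) + (0.5*s + 2.25) = s^3 + 6.7*s^2 + 18.13*s + 13.419.
T(s) = (0.5*s^2 + 2.7*s + 2.025)/(s^3 + 6.7*s^2 + 18.13*s + 13.419)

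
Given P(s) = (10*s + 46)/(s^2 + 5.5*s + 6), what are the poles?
Set denominator = 0: s^2 + 5.5*s + 6 = (s + 4)(s + 1.5) = 0 → Poles: -1.5, -4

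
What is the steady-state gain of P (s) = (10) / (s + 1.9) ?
DC gain = P(0) = num(0)/den(0) = 10/1.9 = 5.263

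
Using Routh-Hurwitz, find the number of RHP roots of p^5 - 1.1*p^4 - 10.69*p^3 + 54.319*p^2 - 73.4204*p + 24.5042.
Routh array:
p^5: [1, -10.69, -73.4204]; p^4: [-1.1, 54.319, 24.5042]; p^3: [38.6909, -51.1439]; p^2: [52.865, 24.5042]; p^1: [-69.078]; p^0: [24.5042]
First column: [1, -1.1, 38.6909, 52.865, -69.078, 24.5042]. Sign changes = RHP roots = 4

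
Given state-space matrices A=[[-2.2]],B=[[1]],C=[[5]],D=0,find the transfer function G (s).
G(s) = C(sI - A)⁻¹B + D.
Characteristic polynomial det(sI - A) = s + 2.2.
Numerator from C·adj(sI-A)·B + D·det(sI-A) = 5.
G(s) = (5)/(s + 2.2)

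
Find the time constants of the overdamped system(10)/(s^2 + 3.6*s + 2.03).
Overdamped: real poles at -2.9, -0.7. τ = -1/pole → τ₁ = 0.3448, τ₂ = 1.429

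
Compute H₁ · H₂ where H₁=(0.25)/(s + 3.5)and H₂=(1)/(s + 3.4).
Series: H = H₁ · H₂ = (n₁·n₂)/(d₁·d₂).
Num: n₁·n₂ = 0.25. Den: d₁·d₂ = s^2 + 6.9*s + 11.9.
H(s) = (0.25)/(s^2 + 6.9*s + 11.9)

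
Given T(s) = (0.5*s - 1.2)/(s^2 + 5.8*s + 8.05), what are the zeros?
Set numerator = 0: 0.5*s - 1.2 = 0 → Zeros: 2.4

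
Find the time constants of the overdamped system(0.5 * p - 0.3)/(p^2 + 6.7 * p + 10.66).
Overdamped: real poles at -2.6, -4.1. τ = -1/pole → τ₁ = 0.3846, τ₂ = 0.2439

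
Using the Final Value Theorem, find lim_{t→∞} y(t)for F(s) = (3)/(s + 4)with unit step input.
FVT: lim_{t→∞} y(t) = lim_{s→0} s*Y(s) where Y(s) = F(s)/s.
= lim_{s→0} F(s) = F(0) = num(0)/den(0) = 3/4 = 0.75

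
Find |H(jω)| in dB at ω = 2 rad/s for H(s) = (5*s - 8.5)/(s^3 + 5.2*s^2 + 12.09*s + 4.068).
Substitute s = j*2: H(j2) = 0.561183 - 0.0549882j.
|H(j2)| = sqrt(Re² + Im²) = 0.5639.
20*log₁₀(0.5639) = -4.98 dB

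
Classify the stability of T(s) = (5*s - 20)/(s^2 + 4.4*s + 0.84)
Denominator: s^2 + 4.4*s + 0.84 = (s + 0.2)(s + 4.2). Poles: -0.2, -4.2. Stable (all poles in LHP)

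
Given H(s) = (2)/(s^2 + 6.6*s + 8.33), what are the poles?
Set denominator = 0: s^2 + 6.6*s + 8.33 = (s + 4.9)(s + 1.7) = 0 → Poles: -1.7, -4.9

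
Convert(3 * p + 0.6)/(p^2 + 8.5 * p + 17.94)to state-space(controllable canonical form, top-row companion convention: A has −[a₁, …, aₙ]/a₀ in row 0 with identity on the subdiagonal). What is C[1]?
Reachable canonical form: C = numerator coefficients (right-aligned, zero-padded to length n).
num = 3*p + 0.6, C = [[3, 0.6]].
C[1] = 0.6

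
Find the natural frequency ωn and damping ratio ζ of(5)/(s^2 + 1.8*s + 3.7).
Underdamped: complex pole -0.9 + 1.7j. ωn = |pole| = 1.924, ζ = -Re(pole)/ωn = 0.4679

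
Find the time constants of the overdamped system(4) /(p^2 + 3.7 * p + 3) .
Overdamped: real poles at -1.2, -2.5. τ = -1/pole → τ₁ = 0.8333, τ₂ = 0.4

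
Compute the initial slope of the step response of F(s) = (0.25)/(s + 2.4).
IVT: y'(0⁺) = lim_{s→∞} s²·Y(s) = lim_{s→∞} s·F(s).
deg(num) = 0, deg(den) = 1, relative degree = 1, so s·F(s) → (leading num)/(leading den) = 0.25/1 = 0.25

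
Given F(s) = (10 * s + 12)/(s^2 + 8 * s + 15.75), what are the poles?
Set denominator = 0: s^2 + 8*s + 15.75 = (s + 3.5)(s + 4.5) = 0 → Poles: -3.5, -4.5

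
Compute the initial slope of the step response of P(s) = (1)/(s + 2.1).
IVT: y'(0⁺) = lim_{s→∞} s²·Y(s) = lim_{s→∞} s·P(s).
deg(num) = 0, deg(den) = 1, relative degree = 1, so s·P(s) → (leading num)/(leading den) = 1/1 = 1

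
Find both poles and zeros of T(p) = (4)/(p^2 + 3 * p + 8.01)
Set denominator = 0: p^2 + 3*p + 8.01 = 0 → Poles: -1.5 + 2.4j, -1.5 - 2.4j
Numerator is a nonzero constant (4) → Zeros: none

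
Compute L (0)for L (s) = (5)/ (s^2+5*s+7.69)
DC gain = L(0) = num(0)/den(0) = 5/7.69 = 0.6502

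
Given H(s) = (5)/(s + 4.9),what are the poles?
Set denominator = 0: s + 4.9 = 0 → Poles: -4.9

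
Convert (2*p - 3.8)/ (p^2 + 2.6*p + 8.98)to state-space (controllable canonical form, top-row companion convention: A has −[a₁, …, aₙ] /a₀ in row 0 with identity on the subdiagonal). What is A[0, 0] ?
Reachable canonical form for den = p^2 + 2.6*p + 8.98: top row of A = -[a₁,a₂,...,aₙ]/a₀, ones on the subdiagonal, zeros elsewhere.
A = [[-2.6, -8.98], [1, 0]].
A[0,0] = -2.6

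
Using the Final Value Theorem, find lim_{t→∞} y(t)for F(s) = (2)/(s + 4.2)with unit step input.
FVT: lim_{t→∞} y(t) = lim_{s→0} s*Y(s) where Y(s) = F(s)/s.
= lim_{s→0} F(s) = F(0) = num(0)/den(0) = 2/4.2 = 0.4762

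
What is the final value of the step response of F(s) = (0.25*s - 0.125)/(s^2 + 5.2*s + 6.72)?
FVT: lim_{t→∞} y(t) = lim_{s→0} s*Y(s) where Y(s) = F(s)/s.
= lim_{s→0} F(s) = F(0) = num(0)/den(0) = -0.125/6.72 = -0.0186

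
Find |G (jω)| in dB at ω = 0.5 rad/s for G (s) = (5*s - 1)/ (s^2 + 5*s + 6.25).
Substitute s = j*0.5: G(j0.5) = 0.00591716 + 0.414201j.
|G(j0.5)| = sqrt(Re² + Im²) = 0.4142.
20*log₁₀(0.4142) = -7.65 dB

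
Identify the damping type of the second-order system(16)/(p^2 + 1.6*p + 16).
Standard form: ωn²/(p²+2ζωn·p+ωn²) gives ωn=4, ζ=0.2.
Underdamped (ζ = 0.2 < 1)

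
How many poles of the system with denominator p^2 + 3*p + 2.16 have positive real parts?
p^2 + 3*p + 2.16 = (p + 1.8)(p + 1.2). Poles: -1.2, -1.8. RHP poles (Re>0): 0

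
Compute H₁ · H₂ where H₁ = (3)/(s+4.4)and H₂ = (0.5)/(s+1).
Series: H = H₁ · H₂ = (n₁·n₂)/(d₁·d₂).
Num: n₁·n₂ = 1.5. Den: d₁·d₂ = s^2 + 5.4*s + 4.4.
H(s) = (1.5)/(s^2 + 5.4*s + 4.4)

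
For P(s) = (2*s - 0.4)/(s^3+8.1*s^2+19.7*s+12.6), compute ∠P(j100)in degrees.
Substitute s = j*100: P(j100) = -0.000199052 - 1.65533e-05j.
∠P(j100) = atan2(Im, Re) = atan2(-1.65533e-05, -0.000199052) = -175.25°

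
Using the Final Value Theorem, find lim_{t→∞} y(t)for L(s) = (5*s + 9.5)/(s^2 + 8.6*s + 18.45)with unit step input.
FVT: lim_{t→∞} y(t) = lim_{s→0} s*Y(s) where Y(s) = L(s)/s.
= lim_{s→0} L(s) = L(0) = num(0)/den(0) = 9.5/18.45 = 0.5149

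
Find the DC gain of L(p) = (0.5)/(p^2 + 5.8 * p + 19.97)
DC gain = L(0) = num(0)/den(0) = 0.5/19.97 = 0.02504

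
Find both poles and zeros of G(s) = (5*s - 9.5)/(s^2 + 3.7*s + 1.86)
Set denominator = 0: s^2 + 3.7*s + 1.86 = (s + 0.6)(s + 3.1) = 0 → Poles: -0.6, -3.1
Set numerator = 0: 5*s - 9.5 = 0 → Zeros: 1.9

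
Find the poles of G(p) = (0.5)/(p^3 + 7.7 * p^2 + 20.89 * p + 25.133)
Set denominator = 0: p^3 + 7.7*p^2 + 20.89*p + 25.133 = (p + 4.1)(p^2 + 3.6*p + 6.13) = 0 → Poles: -1.8 + 1.7j, -1.8 - 1.7j, -4.1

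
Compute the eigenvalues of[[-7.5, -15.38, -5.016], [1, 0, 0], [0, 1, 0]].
Eigenvalues solve det(λI - A) = 0.
Characteristic polynomial: λ^3 + 7.5*λ^2 + 15.38*λ + 5.016 = 0.
Factor: (λ + 0.4)(λ + 3.8)(λ + 3.3) = 0.
Roots: -0.4, -3.3, -3.8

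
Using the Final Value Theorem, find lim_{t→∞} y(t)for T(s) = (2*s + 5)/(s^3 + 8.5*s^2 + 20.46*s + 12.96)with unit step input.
FVT: lim_{t→∞} y(t) = lim_{s→0} s*Y(s) where Y(s) = T(s)/s.
= lim_{s→0} T(s) = T(0) = num(0)/den(0) = 5/12.96 = 0.3858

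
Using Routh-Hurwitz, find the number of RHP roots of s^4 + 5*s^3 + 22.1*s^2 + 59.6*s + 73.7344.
Routh array:
s^4: [1, 22.1, 73.7344]; s^3: [5, 59.6]; s^2: [10.18, 73.7344]; s^1: [23.3847]; s^0: [73.7344]
First column: [1, 5, 10.18, 23.3847, 73.7344]. Sign changes = RHP roots = 0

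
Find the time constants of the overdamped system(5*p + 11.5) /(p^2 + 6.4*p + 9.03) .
Overdamped: real poles at -4.3, -2.1. τ = -1/pole → τ₁ = 0.2326, τ₂ = 0.4762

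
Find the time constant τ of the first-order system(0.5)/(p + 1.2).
First-order system: τ = -1/pole. Pole = -1.2. τ = -1/(-1.2) = 0.8333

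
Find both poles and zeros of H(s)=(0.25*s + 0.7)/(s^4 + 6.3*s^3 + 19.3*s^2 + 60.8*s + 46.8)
Set denominator = 0: s^4 + 6.3*s^3 + 19.3*s^2 + 60.8*s + 46.8 = (s + 4.5)(s + 1)(s^2 + 0.8*s + 10.4) = 0 → Poles: -0.4 + 3.2j, -0.4 - 3.2j, -1, -4.5
Set numerator = 0: 0.25*s + 0.7 = 0 → Zeros: -2.8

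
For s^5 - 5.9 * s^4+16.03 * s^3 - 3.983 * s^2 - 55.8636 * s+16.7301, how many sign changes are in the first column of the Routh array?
Routh array:
s^5: [1, 16.03, -55.8636]; s^4: [-5.9, -3.983, 16.7301]; s^3: [15.3549, -53.028]; s^2: [-24.3586, 16.7301]; s^1: [-42.4818]; s^0: [16.7301]
First column: [1, -5.9, 15.3549, -24.3586, -42.4818, 16.7301]. Sign changes = 4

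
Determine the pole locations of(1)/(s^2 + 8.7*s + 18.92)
Set denominator = 0: s^2 + 8.7*s + 18.92 = (s + 4.3)(s + 4.4) = 0 → Poles: -4.3, -4.4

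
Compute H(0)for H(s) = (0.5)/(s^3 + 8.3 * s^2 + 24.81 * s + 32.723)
DC gain = H(0) = num(0)/den(0) = 0.5/32.723 = 0.01528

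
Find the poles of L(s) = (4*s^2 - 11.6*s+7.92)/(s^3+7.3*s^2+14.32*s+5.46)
Set denominator = 0: s^3 + 7.3*s^2 + 14.32*s + 5.46 = (s + 2.6)(s + 0.5)(s + 4.2) = 0 → Poles: -0.5, -2.6, -4.2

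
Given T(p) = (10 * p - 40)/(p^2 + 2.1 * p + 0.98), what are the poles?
Set denominator = 0: p^2 + 2.1*p + 0.98 = (p + 0.7)(p + 1.4) = 0 → Poles: -0.7, -1.4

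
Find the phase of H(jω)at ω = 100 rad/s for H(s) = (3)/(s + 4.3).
Substitute s = j*100: H(j100) = 0.00128762 - 0.0299446j.
∠H(j100) = atan2(Im, Re) = atan2(-0.0299446, 0.00128762) = -87.54°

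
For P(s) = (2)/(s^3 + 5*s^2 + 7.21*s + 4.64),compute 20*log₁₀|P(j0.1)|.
Substitute s = j*0.1: P(j0.1) = 0.425266 - 0.0667084j.
|P(j0.1)| = sqrt(Re² + Im²) = 0.4305.
20*log₁₀(0.4305) = -7.32 dB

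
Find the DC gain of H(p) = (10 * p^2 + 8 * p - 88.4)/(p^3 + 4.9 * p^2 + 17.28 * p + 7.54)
DC gain = H(0) = num(0)/den(0) = -88.4/7.54 = -11.72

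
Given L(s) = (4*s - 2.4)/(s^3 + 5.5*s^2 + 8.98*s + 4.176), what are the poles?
Set denominator = 0: s^3 + 5.5*s^2 + 8.98*s + 4.176 = (s + 1.8)(s + 2.9)(s + 0.8) = 0 → Poles: -0.8, -1.8, -2.9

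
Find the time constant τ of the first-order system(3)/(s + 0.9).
First-order system: τ = -1/pole. Pole = -0.9. τ = -1/(-0.9) = 1.111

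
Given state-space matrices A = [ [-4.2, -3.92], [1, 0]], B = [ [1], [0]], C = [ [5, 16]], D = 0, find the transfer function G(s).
G(s) = C(sI - A)⁻¹B + D.
Characteristic polynomial det(sI - A) = s^2 + 4.2*s + 3.92.
Numerator from C·adj(sI-A)·B + D·det(sI-A) = 5*s + 16.
G(s) = (5*s + 16)/(s^2 + 4.2*s + 3.92)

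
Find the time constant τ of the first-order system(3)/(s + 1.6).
First-order system: τ = -1/pole. Pole = -1.6. τ = -1/(-1.6) = 0.625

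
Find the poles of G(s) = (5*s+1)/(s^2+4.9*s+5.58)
Set denominator = 0: s^2 + 4.9*s + 5.58 = (s + 1.8)(s + 3.1) = 0 → Poles: -1.8, -3.1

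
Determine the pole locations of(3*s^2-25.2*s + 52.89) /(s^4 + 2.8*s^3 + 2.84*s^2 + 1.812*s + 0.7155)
Set denominator = 0: s^4 + 2.8*s^3 + 2.84*s^2 + 1.812*s + 0.7155 = (s + 0.9)(s + 1.5)(s^2 + 0.4*s + 0.53) = 0 → Poles: -0.2 + 0.7j, -0.2 - 0.7j, -0.9, -1.5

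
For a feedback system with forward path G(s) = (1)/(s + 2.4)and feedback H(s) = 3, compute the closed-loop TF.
Closed-loop T = G/(1+GH).
Numerator: G_num * H_den = 1.
Denominator: G_den * H_den + G_num * H_num = (s + 2.4) + (3) = s + 5.4.
T(s) = (1)/(s + 5.4)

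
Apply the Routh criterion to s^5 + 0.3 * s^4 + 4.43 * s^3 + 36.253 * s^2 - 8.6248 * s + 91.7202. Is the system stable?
Routh array:
s^5: [1, 4.43, -8.6248]; s^4: [0.3, 36.253, 91.7202]; s^3: [-116.413, -314.3588]; s^2: [35.4429, 91.7202]; s^1: [-13.1008]; s^0: [91.7202]
First column: [1, 0.3, -116.413, 35.4429, -13.1008, 91.7202]. Sign changes = 4.
No, unstable (4 RHP root(s))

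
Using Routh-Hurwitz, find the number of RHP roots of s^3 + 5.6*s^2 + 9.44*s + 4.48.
Routh array:
s^3: [1, 9.44]; s^2: [5.6, 4.48]; s^1: [8.64]; s^0: [4.48]
First column: [1, 5.6, 8.64, 4.48]. Sign changes = RHP roots = 0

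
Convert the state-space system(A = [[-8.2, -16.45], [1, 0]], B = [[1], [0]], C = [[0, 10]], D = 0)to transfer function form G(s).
G(s) = C(sI - A)⁻¹B + D.
Characteristic polynomial det(sI - A) = s^2 + 8.2*s + 16.45.
Numerator from C·adj(sI-A)·B + D·det(sI-A) = 10.
G(s) = (10)/(s^2 + 8.2*s + 16.45)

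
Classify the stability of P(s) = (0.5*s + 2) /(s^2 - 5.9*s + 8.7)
Denominator: s^2 - 5.9*s + 8.7 = (s - 2.9)(s - 3). Poles: 2.9, 3. Unstable (2 pole(s) in RHP)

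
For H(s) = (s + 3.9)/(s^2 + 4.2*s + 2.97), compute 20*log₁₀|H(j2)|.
Substitute s = j*2: H(j2) = 0.178481 - 0.486171j.
|H(j2)| = sqrt(Re² + Im²) = 0.5179.
20*log₁₀(0.5179) = -5.72 dB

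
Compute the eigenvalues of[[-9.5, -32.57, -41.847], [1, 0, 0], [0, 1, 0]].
Eigenvalues solve det(λI - A) = 0.
Characteristic polynomial: λ^3 + 9.5*λ^2 + 32.57*λ + 41.847 = 0.
Factor: (λ + 3.9)(λ^2 + 5.6*λ + 10.73) = 0.
Roots: -2.8 + 1.7j, -2.8 - 1.7j, -3.9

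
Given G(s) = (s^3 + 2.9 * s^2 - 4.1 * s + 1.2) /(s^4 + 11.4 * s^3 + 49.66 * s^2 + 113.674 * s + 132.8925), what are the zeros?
Set numerator = 0: s^3 + 2.9*s^2 - 4.1*s + 1.2 = (s + 4)(s - 0.6)(s - 0.5) = 0 → Zeros: -4, 0.5, 0.6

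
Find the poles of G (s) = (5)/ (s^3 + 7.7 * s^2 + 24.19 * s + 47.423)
Set denominator = 0: s^3 + 7.7*s^2 + 24.19*s + 47.423 = (s + 4.7)(s^2 + 3*s + 10.09) = 0 → Poles: -1.5 + 2.8j, -1.5 - 2.8j, -4.7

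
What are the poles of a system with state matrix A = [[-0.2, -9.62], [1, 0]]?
Eigenvalues solve det(λI - A) = 0.
Characteristic polynomial: λ^2 + 0.2*λ + 9.62 = 0.
Roots: -0.1 + 3.1j, -0.1 - 3.1j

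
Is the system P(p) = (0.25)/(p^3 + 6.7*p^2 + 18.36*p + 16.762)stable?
Denominator: p^3 + 6.7*p^2 + 18.36*p + 16.762 = (p + 1.7)(p^2 + 5*p + 9.86). Poles: -1.7, -2.5 + 1.9j, -2.5 - 1.9j. All Re(p)<0: Yes (stable)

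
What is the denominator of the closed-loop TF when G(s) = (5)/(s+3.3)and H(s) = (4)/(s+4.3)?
Characteristic poly = G_den * H_den + G_num * H_num = (s^2 + 7.6*s + 14.19) + (20) = s^2 + 7.6*s + 34.19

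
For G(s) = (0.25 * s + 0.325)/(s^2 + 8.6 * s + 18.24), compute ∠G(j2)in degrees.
Substitute s = j*2: G(j2) = 0.0265293 + 0.00306848j.
∠G(j2) = atan2(Im, Re) = atan2(0.00306848, 0.0265293) = 6.60°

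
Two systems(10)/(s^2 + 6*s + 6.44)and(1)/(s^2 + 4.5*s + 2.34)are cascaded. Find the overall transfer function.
Series: H = H₁ · H₂ = (n₁·n₂)/(d₁·d₂).
Num: n₁·n₂ = 10. Den: d₁·d₂ = s^4 + 10.5*s^3 + 35.78*s^2 + 43.02*s + 15.0696.
H(s) = (10)/(s^4 + 10.5*s^3 + 35.78*s^2 + 43.02*s + 15.0696)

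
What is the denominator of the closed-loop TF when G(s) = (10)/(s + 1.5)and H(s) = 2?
Characteristic poly = G_den * H_den + G_num * H_num = (s + 1.5) + (20) = s + 21.5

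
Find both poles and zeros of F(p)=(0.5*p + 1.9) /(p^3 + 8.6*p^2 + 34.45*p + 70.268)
Set denominator = 0: p^3 + 8.6*p^2 + 34.45*p + 70.268 = (p + 4.4)(p^2 + 4.2*p + 15.97) = 0 → Poles: -2.1 + 3.4j, -2.1 - 3.4j, -4.4
Set numerator = 0: 0.5*p + 1.9 = 0 → Zeros: -3.8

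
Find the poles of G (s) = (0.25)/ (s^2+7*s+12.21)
Set denominator = 0: s^2 + 7*s + 12.21 = (s + 3.7)(s + 3.3) = 0 → Poles: -3.3, -3.7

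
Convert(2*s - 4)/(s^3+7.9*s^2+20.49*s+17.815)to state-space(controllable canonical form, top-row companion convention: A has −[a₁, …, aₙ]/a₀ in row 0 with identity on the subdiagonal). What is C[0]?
Reachable canonical form: C = numerator coefficients (right-aligned, zero-padded to length n).
num = 2*s - 4, C = [[0, 2, -4]].
C[0] = 0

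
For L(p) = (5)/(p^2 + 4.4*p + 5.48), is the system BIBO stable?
Denominator: p^2 + 4.4*p + 5.48. Poles: -2.2 + 0.8j, -2.2 - 0.8j. All Re(p)<0: Yes (stable)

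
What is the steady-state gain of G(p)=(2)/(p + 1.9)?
DC gain = G(0) = num(0)/den(0) = 2/1.9 = 1.053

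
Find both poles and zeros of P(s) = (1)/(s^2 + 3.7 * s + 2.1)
Set denominator = 0: s^2 + 3.7*s + 2.1 = (s + 0.7)(s + 3) = 0 → Poles: -0.7, -3
Numerator is a nonzero constant (1) → Zeros: none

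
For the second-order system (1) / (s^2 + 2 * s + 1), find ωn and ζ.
Standard form: ωn²/(s²+2ζωn·s+ωn²).
const=1=ωn² → ωn=1, s coeff=2=2ζωn → ζ=1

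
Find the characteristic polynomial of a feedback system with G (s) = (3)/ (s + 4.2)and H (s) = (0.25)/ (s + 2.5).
Characteristic poly = G_den * H_den + G_num * H_num = (s^2 + 6.7*s + 10.5) + (0.75) = s^2 + 6.7*s + 11.25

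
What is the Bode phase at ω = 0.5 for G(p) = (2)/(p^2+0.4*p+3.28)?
Substitute p = j*0.5: G(j0.5) = 0.657203 - 0.0433797j.
∠G(j0.5) = atan2(Im, Re) = atan2(-0.0433797, 0.657203) = -3.78°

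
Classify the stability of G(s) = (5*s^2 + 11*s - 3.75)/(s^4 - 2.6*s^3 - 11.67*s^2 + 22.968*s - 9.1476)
Denominator: s^4 - 2.6*s^3 - 11.67*s^2 + 22.968*s - 9.1476 = (s - 0.6)(s + 3.3)(s - 1.1)(s - 4.2). Poles: -3.3, 0.6, 1.1, 4.2. Unstable (3 pole(s) in RHP)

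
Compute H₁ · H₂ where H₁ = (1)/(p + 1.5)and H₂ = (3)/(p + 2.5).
Series: H = H₁ · H₂ = (n₁·n₂)/(d₁·d₂).
Num: n₁·n₂ = 3. Den: d₁·d₂ = p^2 + 4*p + 3.75.
H(p) = (3)/(p^2 + 4*p + 3.75)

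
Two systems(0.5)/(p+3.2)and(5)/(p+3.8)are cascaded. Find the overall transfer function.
Series: H = H₁ · H₂ = (n₁·n₂)/(d₁·d₂).
Num: n₁·n₂ = 2.5. Den: d₁·d₂ = p^2 + 7*p + 12.16.
H(p) = (2.5)/(p^2 + 7*p + 12.16)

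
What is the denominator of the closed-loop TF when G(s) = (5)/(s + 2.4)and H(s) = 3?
Characteristic poly = G_den * H_den + G_num * H_num = (s + 2.4) + (15) = s + 17.4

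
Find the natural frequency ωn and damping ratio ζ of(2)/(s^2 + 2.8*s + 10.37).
Underdamped: complex pole -1.4 + 2.9j. ωn = |pole| = 3.22, ζ = -Re(pole)/ωn = 0.4347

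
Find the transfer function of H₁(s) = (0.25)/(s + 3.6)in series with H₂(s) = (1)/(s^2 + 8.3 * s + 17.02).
Series: H = H₁ · H₂ = (n₁·n₂)/(d₁·d₂).
Num: n₁·n₂ = 0.25. Den: d₁·d₂ = s^3 + 11.9*s^2 + 46.9*s + 61.272.
H(s) = (0.25)/(s^3 + 11.9*s^2 + 46.9*s + 61.272)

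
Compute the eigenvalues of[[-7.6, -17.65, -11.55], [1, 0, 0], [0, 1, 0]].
Eigenvalues solve det(λI - A) = 0.
Characteristic polynomial: λ^3 + 7.6*λ^2 + 17.65*λ + 11.55 = 0.
Factor: (λ + 1.1)(λ + 3.5)(λ + 3) = 0.
Roots: -1.1, -3, -3.5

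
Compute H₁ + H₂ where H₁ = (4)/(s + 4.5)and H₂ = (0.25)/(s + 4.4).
Parallel: H = H₁ + H₂ = (n₁·d₂ + n₂·d₁)/(d₁·d₂).
n₁·d₂ = 4*s + 17.6. n₂·d₁ = 0.25*s + 1.125. Sum = 4.25*s + 18.725. d₁·d₂ = s^2 + 8.9*s + 19.8.
H(s) = (4.25*s + 18.725)/(s^2 + 8.9*s + 19.8)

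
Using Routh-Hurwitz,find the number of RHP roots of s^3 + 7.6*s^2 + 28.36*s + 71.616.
Routh array:
s^3: [1, 28.36]; s^2: [7.6, 71.616]; s^1: [18.9368]; s^0: [71.616]
First column: [1, 7.6, 18.9368, 71.616]. Sign changes = RHP roots = 0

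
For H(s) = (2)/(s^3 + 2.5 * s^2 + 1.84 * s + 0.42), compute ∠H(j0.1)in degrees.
Substitute s = j*0.1: H(j0.1) = 4.16856 - 1.93126j.
∠H(j0.1) = atan2(Im, Re) = atan2(-1.93126, 4.16856) = -24.86°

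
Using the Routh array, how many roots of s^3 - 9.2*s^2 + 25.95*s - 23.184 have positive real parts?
Routh array:
s^3: [1, 25.95]; s^2: [-9.2, -23.184]; s^1: [23.43]; s^0: [-23.184]
First column: [1, -9.2, 23.43, -23.184]. Sign changes = RHP roots = 3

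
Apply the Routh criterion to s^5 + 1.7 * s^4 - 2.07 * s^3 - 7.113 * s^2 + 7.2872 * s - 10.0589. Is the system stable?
Routh array:
s^5: [1, -2.07, 7.2872]; s^4: [1.7, -7.113, -10.0589]; s^3: [2.11412, 13.2042]; s^2: [-17.7307, -10.0589]; s^1: [12.0048]; s^0: [-10.0589]
First column: [1, 1.7, 2.11412, -17.7307, 12.0048, -10.0589]. Sign changes = 3.
No, unstable (3 RHP root(s))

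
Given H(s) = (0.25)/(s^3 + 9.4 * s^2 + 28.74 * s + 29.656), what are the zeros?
Numerator is a nonzero constant (0.25) → Zeros: none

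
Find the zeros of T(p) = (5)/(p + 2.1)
Numerator is a nonzero constant (5) → Zeros: none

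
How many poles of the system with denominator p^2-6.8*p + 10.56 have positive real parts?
p^2 - 6.8*p + 10.56 = (p - 4.4)(p - 2.4). Poles: 2.4, 4.4. RHP poles (Re>0): 2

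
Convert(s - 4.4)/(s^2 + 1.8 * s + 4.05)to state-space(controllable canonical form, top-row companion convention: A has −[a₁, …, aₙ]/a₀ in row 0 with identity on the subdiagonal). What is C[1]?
Reachable canonical form: C = numerator coefficients (right-aligned, zero-padded to length n).
num = s - 4.4, C = [[1, -4.4]].
C[1] = -4.4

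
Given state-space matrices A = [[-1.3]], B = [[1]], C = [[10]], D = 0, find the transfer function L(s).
L(s) = C(sI - A)⁻¹B + D.
Characteristic polynomial det(sI - A) = s + 1.3.
Numerator from C·adj(sI-A)·B + D·det(sI-A) = 10.
L(s) = (10)/(s + 1.3)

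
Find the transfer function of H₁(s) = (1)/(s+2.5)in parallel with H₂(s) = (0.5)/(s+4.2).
Parallel: H = H₁ + H₂ = (n₁·d₂ + n₂·d₁)/(d₁·d₂).
n₁·d₂ = s + 4.2. n₂·d₁ = 0.5*s + 1.25. Sum = 1.5*s + 5.45. d₁·d₂ = s^2 + 6.7*s + 10.5.
H(s) = (1.5*s + 5.45)/(s^2 + 6.7*s + 10.5)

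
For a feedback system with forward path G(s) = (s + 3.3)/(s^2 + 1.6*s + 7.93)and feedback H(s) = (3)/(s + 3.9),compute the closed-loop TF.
Closed-loop T = G/(1+GH).
Numerator: G_num * H_den = s^2 + 7.2*s + 12.87.
Denominator: G_den * H_den + G_num * H_num = (s^3 + 5.5*s^2 + 14.17*s + 30.927) + (3*s + 9.9) = s^3 + 5.5*s^2 + 17.17*s + 40.827.
T(s) = (s^2 + 7.2*s + 12.87)/(s^3 + 5.5*s^2 + 17.17*s + 40.827)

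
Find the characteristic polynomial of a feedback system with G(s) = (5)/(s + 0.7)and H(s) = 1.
Characteristic poly = G_den * H_den + G_num * H_num = (s + 0.7) + (5) = s + 5.7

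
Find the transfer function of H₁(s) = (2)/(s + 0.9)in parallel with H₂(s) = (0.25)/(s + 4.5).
Parallel: H = H₁ + H₂ = (n₁·d₂ + n₂·d₁)/(d₁·d₂).
n₁·d₂ = 2*s + 9. n₂·d₁ = 0.25*s + 0.225. Sum = 2.25*s + 9.225. d₁·d₂ = s^2 + 5.4*s + 4.05.
H(s) = (2.25*s + 9.225)/(s^2 + 5.4*s + 4.05)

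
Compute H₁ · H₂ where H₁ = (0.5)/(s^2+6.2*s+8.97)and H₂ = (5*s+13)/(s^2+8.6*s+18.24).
Series: H = H₁ · H₂ = (n₁·n₂)/(d₁·d₂).
Num: n₁·n₂ = 2.5*s + 6.5. Den: d₁·d₂ = s^4 + 14.8*s^3 + 80.53*s^2 + 190.23*s + 163.6128.
H(s) = (2.5*s + 6.5)/(s^4 + 14.8*s^3 + 80.53*s^2 + 190.23*s + 163.6128)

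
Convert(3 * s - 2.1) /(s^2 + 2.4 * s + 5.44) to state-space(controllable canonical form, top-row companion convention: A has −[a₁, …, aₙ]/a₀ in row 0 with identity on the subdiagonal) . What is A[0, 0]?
Reachable canonical form for den = s^2 + 2.4*s + 5.44: top row of A = -[a₁,a₂,...,aₙ]/a₀, ones on the subdiagonal, zeros elsewhere.
A = [[-2.4, -5.44], [1, 0]].
A[0,0] = -2.4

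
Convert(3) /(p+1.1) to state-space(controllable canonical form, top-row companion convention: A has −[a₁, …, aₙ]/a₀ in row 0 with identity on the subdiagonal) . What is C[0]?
Reachable canonical form: C = numerator coefficients (right-aligned, zero-padded to length n).
num = 3, C = [[3]].
C[0] = 3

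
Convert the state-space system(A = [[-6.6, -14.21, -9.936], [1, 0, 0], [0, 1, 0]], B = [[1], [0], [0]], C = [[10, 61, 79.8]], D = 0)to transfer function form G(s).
G(s) = C(sI - A)⁻¹B + D.
Characteristic polynomial det(sI - A) = s^3 + 6.6*s^2 + 14.21*s + 9.936.
Numerator from C·adj(sI-A)·B + D·det(sI-A) = 10*s^2 + 61*s + 79.8.
G(s) = (10*s^2 + 61*s + 79.8)/(s^3 + 6.6*s^2 + 14.21*s + 9.936)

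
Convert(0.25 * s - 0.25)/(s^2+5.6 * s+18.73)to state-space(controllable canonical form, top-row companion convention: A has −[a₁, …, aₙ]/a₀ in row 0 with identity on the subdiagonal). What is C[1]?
Reachable canonical form: C = numerator coefficients (right-aligned, zero-padded to length n).
num = 0.25*s - 0.25, C = [[0.25, -0.25]].
C[1] = -0.25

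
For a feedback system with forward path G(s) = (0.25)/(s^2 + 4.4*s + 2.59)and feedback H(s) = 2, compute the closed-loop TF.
Closed-loop T = G/(1+GH).
Numerator: G_num * H_den = 0.25.
Denominator: G_den * H_den + G_num * H_num = (s^2 + 4.4*s + 2.59) + (0.5) = s^2 + 4.4*s + 3.09.
T(s) = (0.25)/(s^2 + 4.4*s + 3.09)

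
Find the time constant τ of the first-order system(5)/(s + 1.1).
First-order system: τ = -1/pole. Pole = -1.1. τ = -1/(-1.1) = 0.9091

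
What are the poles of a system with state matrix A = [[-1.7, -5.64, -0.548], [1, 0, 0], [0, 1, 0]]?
Eigenvalues solve det(λI - A) = 0.
Characteristic polynomial: λ^3 + 1.7*λ^2 + 5.64*λ + 0.548 = 0.
Factor: (λ + 0.1)(λ^2 + 1.6*λ + 5.48) = 0.
Roots: -0.1, -0.8 + 2.2j, -0.8 - 2.2j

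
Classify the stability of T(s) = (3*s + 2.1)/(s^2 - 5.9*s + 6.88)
Denominator: s^2 - 5.9*s + 6.88 = (s - 1.6)(s - 4.3). Poles: 1.6, 4.3. Unstable (2 pole(s) in RHP)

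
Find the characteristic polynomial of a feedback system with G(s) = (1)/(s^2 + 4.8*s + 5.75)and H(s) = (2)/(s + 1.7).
Characteristic poly = G_den * H_den + G_num * H_num = (s^3 + 6.5*s^2 + 13.91*s + 9.775) + (2) = s^3 + 6.5*s^2 + 13.91*s + 11.775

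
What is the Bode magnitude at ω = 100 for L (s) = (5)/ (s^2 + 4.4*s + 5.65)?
Substitute s = j*100: L(j100) = -0.000499315 - 2.19823e-05j.
|L(j100)| = sqrt(Re² + Im²) = 0.0004998.
20*log₁₀(0.0004998) = -66.02 dB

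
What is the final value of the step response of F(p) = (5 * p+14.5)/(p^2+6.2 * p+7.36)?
FVT: lim_{t→∞} y(t) = lim_{p→0} p*Y(p) where Y(p) = F(p)/p.
= lim_{p→0} F(p) = F(0) = num(0)/den(0) = 14.5/7.36 = 1.97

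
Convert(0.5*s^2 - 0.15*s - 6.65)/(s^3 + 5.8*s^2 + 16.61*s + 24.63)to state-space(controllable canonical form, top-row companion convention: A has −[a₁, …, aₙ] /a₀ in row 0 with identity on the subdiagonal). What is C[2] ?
Reachable canonical form: C = numerator coefficients (right-aligned, zero-padded to length n).
num = 0.5*s^2 - 0.15*s - 6.65, C = [[0.5, -0.15, -6.65]].
C[2] = -6.65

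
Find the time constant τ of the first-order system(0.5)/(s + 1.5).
First-order system: τ = -1/pole. Pole = -1.5. τ = -1/(-1.5) = 0.6667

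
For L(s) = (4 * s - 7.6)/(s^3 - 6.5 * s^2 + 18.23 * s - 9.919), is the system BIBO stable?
Denominator: s^3 - 6.5*s^2 + 18.23*s - 9.919 = (s - 0.7)(s^2 - 5.8*s + 14.17). Poles: 0.7, 2.9 + 2.4j, 2.9 - 2.4j. All Re(p)<0: No (unstable)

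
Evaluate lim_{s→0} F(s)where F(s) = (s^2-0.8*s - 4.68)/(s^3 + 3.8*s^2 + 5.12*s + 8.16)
DC gain = F(0) = num(0)/den(0) = -4.68/8.16 = -0.5735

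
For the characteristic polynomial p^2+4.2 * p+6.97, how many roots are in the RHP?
Poles: -2.1 + 1.6j, -2.1 - 1.6j. RHP poles (Re>0): 0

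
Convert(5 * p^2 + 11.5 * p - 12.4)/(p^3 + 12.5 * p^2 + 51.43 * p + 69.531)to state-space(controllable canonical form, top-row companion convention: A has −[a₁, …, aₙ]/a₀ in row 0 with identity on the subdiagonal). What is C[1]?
Reachable canonical form: C = numerator coefficients (right-aligned, zero-padded to length n).
num = 5*p^2 + 11.5*p - 12.4, C = [[5, 11.5, -12.4]].
C[1] = 11.5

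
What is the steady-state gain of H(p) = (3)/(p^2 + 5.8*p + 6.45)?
DC gain = H(0) = num(0)/den(0) = 3/6.45 = 0.4651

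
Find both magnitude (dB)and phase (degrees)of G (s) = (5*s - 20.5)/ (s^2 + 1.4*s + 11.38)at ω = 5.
Substitute s = j*5: G(j5) = 1.93689 - 0.84007j.
|G| = 20*log₁₀(sqrt(Re²+Im²)) = 6.49 dB.
∠G = atan2(Im, Re) = -23.45°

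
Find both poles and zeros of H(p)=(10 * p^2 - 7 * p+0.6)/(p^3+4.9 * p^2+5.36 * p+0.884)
Set denominator = 0: p^3 + 4.9*p^2 + 5.36*p + 0.884 = (p + 0.2)(p + 1.3)(p + 3.4) = 0 → Poles: -0.2, -1.3, -3.4
Set numerator = 0: 10*p^2 - 7*p + 0.6 = 10*(p - 0.1)(p - 0.6) = 0 → Zeros: 0.1, 0.6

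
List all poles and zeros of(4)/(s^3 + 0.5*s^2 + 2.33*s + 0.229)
Set denominator = 0: s^3 + 0.5*s^2 + 2.33*s + 0.229 = (s + 0.1)(s^2 + 0.4*s + 2.29) = 0 → Poles: -0.1, -0.2 + 1.5j, -0.2 - 1.5j
Numerator is a nonzero constant (4) → Zeros: none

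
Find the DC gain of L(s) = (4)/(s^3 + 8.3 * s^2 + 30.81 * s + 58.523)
DC gain = L(0) = num(0)/den(0) = 4/58.523 = 0.06835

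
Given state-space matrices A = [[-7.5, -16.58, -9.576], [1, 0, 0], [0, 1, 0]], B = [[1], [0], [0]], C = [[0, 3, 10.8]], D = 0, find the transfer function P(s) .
P(s) = C(sI - A)⁻¹B + D.
Characteristic polynomial det(sI - A) = s^3 + 7.5*s^2 + 16.58*s + 9.576.
Numerator from C·adj(sI-A)·B + D·det(sI-A) = 3*s + 10.8.
P(s) = (3*s + 10.8)/(s^3 + 7.5*s^2 + 16.58*s + 9.576)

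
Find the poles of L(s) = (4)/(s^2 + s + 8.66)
Set denominator = 0: s^2 + s + 8.66 = 0 → Poles: -0.5 + 2.9j, -0.5 - 2.9j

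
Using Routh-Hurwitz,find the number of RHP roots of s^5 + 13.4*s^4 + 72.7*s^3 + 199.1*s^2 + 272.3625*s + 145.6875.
Routh array:
s^5: [1, 72.7, 272.3625]; s^4: [13.4, 199.1, 145.6875]; s^3: [57.8418, 261.49]; s^2: [138.521, 145.6875]; s^1: [200.656]; s^0: [145.6875]
First column: [1, 13.4, 57.8418, 138.521, 200.656, 145.6875]. Sign changes = RHP roots = 0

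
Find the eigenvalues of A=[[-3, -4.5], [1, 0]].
Eigenvalues solve det(λI - A) = 0.
Characteristic polynomial: λ^2 + 3*λ + 4.5 = 0.
Roots: -1.5 + 1.5j, -1.5 - 1.5j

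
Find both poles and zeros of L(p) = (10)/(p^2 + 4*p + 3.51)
Set denominator = 0: p^2 + 4*p + 3.51 = (p + 1.3)(p + 2.7) = 0 → Poles: -1.3, -2.7
Numerator is a nonzero constant (10) → Zeros: none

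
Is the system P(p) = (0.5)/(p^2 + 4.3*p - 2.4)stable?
Denominator: p^2 + 4.3*p - 2.4 = (p - 0.5)(p + 4.8). Poles: -4.8, 0.5. All Re(p)<0: No (unstable)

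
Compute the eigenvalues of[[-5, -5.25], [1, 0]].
Eigenvalues solve det(λI - A) = 0.
Characteristic polynomial: λ^2 + 5*λ + 5.25 = 0.
Factor: (λ + 1.5)(λ + 3.5) = 0.
Roots: -1.5, -3.5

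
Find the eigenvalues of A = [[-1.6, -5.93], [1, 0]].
Eigenvalues solve det(λI - A) = 0.
Characteristic polynomial: λ^2 + 1.6*λ + 5.93 = 0.
Roots: -0.8 + 2.3j, -0.8 - 2.3j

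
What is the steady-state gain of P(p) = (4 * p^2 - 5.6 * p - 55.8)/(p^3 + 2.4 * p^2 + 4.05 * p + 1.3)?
DC gain = P(0) = num(0)/den(0) = -55.8/1.3 = -42.92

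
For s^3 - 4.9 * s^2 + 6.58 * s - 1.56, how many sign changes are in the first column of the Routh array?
Routh array:
s^3: [1, 6.58]; s^2: [-4.9, -1.56]; s^1: [6.26163]; s^0: [-1.56]
First column: [1, -4.9, 6.26163, -1.56]. Sign changes = 3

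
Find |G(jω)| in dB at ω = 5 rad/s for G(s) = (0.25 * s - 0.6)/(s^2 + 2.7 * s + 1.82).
Substitute s = j*5: G(j5) = 0.0427802 - 0.0290107j.
|G(j5)| = sqrt(Re² + Im²) = 0.05169.
20*log₁₀(0.05169) = -25.73 dB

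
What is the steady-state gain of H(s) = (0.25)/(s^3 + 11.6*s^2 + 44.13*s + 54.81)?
DC gain = H(0) = num(0)/den(0) = 0.25/54.81 = 0.004561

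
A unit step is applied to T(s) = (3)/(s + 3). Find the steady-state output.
FVT: lim_{t→∞} y(t) = lim_{s→0} s*Y(s) where Y(s) = T(s)/s.
= lim_{s→0} T(s) = T(0) = num(0)/den(0) = 3/3 = 1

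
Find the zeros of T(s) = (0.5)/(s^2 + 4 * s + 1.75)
Numerator is a nonzero constant (0.5) → Zeros: none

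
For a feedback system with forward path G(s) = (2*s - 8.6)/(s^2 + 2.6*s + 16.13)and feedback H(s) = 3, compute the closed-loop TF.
Closed-loop T = G/(1+GH).
Numerator: G_num * H_den = 2*s - 8.6.
Denominator: G_den * H_den + G_num * H_num = (s^2 + 2.6*s + 16.13) + (6*s - 25.8) = s^2 + 8.6*s - 9.67.
T(s) = (2*s - 8.6)/(s^2 + 8.6*s - 9.67)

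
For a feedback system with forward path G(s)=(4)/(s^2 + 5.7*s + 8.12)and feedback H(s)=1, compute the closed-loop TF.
Closed-loop T = G/(1+GH).
Numerator: G_num * H_den = 4.
Denominator: G_den * H_den + G_num * H_num = (s^2 + 5.7*s + 8.12) + (4) = s^2 + 5.7*s + 12.12.
T(s) = (4)/(s^2 + 5.7*s + 12.12)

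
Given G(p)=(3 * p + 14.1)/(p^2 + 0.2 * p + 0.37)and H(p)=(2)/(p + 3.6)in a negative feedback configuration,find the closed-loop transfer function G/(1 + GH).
Closed-loop T = G/(1+GH).
Numerator: G_num * H_den = 3*p^2 + 24.9*p + 50.76.
Denominator: G_den * H_den + G_num * H_num = (p^3 + 3.8*p^2 + 1.09*p + 1.332) + (6*p + 28.2) = p^3 + 3.8*p^2 + 7.09*p + 29.532.
T(p) = (3*p^2 + 24.9*p + 50.76)/(p^3 + 3.8*p^2 + 7.09*p + 29.532)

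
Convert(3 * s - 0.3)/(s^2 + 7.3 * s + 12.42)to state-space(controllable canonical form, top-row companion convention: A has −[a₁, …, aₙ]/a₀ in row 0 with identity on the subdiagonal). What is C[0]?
Reachable canonical form: C = numerator coefficients (right-aligned, zero-padded to length n).
num = 3*s - 0.3, C = [[3, -0.3]].
C[0] = 3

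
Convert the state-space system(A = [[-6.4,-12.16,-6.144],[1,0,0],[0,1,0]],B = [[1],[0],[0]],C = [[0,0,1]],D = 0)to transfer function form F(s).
F(s) = C(sI - A)⁻¹B + D.
Characteristic polynomial det(sI - A) = s^3 + 6.4*s^2 + 12.16*s + 6.144.
Numerator from C·adj(sI-A)·B + D·det(sI-A) = 1.
F(s) = (1)/(s^3 + 6.4*s^2 + 12.16*s + 6.144)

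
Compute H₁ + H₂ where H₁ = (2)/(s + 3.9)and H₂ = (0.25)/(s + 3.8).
Parallel: H = H₁ + H₂ = (n₁·d₂ + n₂·d₁)/(d₁·d₂).
n₁·d₂ = 2*s + 7.6. n₂·d₁ = 0.25*s + 0.975. Sum = 2.25*s + 8.575. d₁·d₂ = s^2 + 7.7*s + 14.82.
H(s) = (2.25*s + 8.575)/(s^2 + 7.7*s + 14.82)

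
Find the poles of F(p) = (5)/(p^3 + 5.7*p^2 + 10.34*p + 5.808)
Set denominator = 0: p^3 + 5.7*p^2 + 10.34*p + 5.808 = (p + 1.1)(p + 2.2)(p + 2.4) = 0 → Poles: -1.1, -2.2, -2.4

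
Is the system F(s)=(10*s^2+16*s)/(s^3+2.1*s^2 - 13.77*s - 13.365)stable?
Denominator: s^3 + 2.1*s^2 - 13.77*s - 13.365 = (s - 3.3)(s + 0.9)(s + 4.5). Poles: -0.9, -4.5, 3.3. All Re(p)<0: No (unstable)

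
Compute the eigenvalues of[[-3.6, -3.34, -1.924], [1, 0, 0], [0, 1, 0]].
Eigenvalues solve det(λI - A) = 0.
Characteristic polynomial: λ^3 + 3.6*λ^2 + 3.34*λ + 1.924 = 0.
Factor: (λ + 2.6)(λ^2 + λ + 0.74) = 0.
Roots: -0.5 + 0.7j, -0.5 - 0.7j, -2.6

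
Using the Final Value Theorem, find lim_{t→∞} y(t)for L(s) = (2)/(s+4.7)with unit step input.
FVT: lim_{t→∞} y(t) = lim_{s→0} s*Y(s) where Y(s) = L(s)/s.
= lim_{s→0} L(s) = L(0) = num(0)/den(0) = 2/4.7 = 0.4255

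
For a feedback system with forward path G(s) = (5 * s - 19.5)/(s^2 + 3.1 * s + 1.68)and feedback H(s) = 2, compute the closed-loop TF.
Closed-loop T = G/(1+GH).
Numerator: G_num * H_den = 5*s - 19.5.
Denominator: G_den * H_den + G_num * H_num = (s^2 + 3.1*s + 1.68) + (10*s - 39) = s^2 + 13.1*s - 37.32.
T(s) = (5*s - 19.5)/(s^2 + 13.1*s - 37.32)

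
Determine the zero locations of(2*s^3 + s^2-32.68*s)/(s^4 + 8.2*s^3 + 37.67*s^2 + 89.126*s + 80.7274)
Set numerator = 0: 2*s^3 + s^2 - 32.68*s = 2*s(s - 3.8)(s + 4.3) = 0 → Zeros: -4.3, 0, 3.8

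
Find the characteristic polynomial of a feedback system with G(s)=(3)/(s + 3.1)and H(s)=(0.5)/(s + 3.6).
Characteristic poly = G_den * H_den + G_num * H_num = (s^2 + 6.7*s + 11.16) + (1.5) = s^2 + 6.7*s + 12.66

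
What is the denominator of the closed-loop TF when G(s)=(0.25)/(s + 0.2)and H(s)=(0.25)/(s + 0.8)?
Characteristic poly = G_den * H_den + G_num * H_num = (s^2 + s + 0.16) + (0.0625) = s^2 + s + 0.2225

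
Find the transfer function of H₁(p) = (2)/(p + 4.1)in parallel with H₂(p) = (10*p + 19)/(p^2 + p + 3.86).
Parallel: H = H₁ + H₂ = (n₁·d₂ + n₂·d₁)/(d₁·d₂).
n₁·d₂ = 2*p^2 + 2*p + 7.72. n₂·d₁ = 10*p^2 + 60*p + 77.9. Sum = 12*p^2 + 62*p + 85.62. d₁·d₂ = p^3 + 5.1*p^2 + 7.96*p + 15.826.
H(p) = (12*p^2 + 62*p + 85.62)/(p^3 + 5.1*p^2 + 7.96*p + 15.826)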